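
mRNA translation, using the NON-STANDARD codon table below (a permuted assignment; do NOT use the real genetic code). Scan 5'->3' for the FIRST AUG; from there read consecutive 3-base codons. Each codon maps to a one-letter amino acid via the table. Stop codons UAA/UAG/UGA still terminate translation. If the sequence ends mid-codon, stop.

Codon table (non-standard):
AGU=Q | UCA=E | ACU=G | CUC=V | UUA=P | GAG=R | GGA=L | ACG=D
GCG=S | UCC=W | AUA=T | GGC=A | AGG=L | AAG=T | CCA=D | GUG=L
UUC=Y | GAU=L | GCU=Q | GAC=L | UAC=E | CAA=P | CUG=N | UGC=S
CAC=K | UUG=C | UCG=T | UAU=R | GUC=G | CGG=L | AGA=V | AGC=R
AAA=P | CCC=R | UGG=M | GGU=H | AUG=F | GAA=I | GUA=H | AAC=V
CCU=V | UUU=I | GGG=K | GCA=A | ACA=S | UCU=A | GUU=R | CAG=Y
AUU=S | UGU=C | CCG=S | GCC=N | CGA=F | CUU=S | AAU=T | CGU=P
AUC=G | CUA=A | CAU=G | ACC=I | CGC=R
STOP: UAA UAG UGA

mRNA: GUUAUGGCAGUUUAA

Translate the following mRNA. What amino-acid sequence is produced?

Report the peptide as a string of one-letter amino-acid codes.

start AUG at pos 3
pos 3: AUG -> F; peptide=F
pos 6: GCA -> A; peptide=FA
pos 9: GUU -> R; peptide=FAR
pos 12: UAA -> STOP

Answer: FAR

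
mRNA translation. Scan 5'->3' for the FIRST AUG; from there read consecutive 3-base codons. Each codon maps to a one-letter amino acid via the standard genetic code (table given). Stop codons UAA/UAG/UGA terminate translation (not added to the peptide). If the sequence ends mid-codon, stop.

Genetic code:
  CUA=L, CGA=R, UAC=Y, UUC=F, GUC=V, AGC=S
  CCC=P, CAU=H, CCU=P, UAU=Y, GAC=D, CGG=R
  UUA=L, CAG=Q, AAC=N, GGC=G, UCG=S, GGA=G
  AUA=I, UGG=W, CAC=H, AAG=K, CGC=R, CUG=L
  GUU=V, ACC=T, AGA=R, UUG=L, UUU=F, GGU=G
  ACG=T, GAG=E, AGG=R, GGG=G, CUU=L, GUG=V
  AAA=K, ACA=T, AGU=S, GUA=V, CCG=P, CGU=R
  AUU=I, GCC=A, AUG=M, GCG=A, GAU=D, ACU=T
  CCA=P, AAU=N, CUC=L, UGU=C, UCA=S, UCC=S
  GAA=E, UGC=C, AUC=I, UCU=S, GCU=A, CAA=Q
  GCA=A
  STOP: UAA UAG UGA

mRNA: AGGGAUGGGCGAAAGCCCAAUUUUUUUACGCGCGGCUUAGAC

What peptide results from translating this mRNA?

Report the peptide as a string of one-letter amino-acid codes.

Answer: MGESPIFLRAA

Derivation:
start AUG at pos 4
pos 4: AUG -> M; peptide=M
pos 7: GGC -> G; peptide=MG
pos 10: GAA -> E; peptide=MGE
pos 13: AGC -> S; peptide=MGES
pos 16: CCA -> P; peptide=MGESP
pos 19: AUU -> I; peptide=MGESPI
pos 22: UUU -> F; peptide=MGESPIF
pos 25: UUA -> L; peptide=MGESPIFL
pos 28: CGC -> R; peptide=MGESPIFLR
pos 31: GCG -> A; peptide=MGESPIFLRA
pos 34: GCU -> A; peptide=MGESPIFLRAA
pos 37: UAG -> STOP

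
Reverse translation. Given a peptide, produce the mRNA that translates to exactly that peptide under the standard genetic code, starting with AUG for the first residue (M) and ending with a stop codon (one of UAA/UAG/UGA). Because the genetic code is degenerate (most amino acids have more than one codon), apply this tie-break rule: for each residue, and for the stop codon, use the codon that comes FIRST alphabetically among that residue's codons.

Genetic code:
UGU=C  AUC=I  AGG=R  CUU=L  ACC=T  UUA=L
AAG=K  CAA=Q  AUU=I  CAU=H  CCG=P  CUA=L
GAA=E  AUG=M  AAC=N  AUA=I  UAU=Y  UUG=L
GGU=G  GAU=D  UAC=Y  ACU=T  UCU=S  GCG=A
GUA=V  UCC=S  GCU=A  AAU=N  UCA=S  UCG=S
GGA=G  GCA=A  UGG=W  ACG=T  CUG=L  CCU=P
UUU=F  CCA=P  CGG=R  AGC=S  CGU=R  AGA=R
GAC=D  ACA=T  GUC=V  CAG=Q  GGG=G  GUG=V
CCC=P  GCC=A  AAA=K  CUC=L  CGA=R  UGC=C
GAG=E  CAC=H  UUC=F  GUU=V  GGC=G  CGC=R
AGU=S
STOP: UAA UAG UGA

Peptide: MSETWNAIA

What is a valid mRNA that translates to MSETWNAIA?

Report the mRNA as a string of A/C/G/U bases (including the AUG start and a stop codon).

residue 1: M -> AUG (start codon)
residue 2: S codons sorted = AGC,AGU,UCA,UCC,UCG,UCU -> pick first = AGC
residue 3: E codons sorted = GAA,GAG -> pick first = GAA
residue 4: T codons sorted = ACA,ACC,ACG,ACU -> pick first = ACA
residue 5: W -> UGG (only codon)
residue 6: N codons sorted = AAC,AAU -> pick first = AAC
residue 7: A codons sorted = GCA,GCC,GCG,GCU -> pick first = GCA
residue 8: I codons sorted = AUA,AUC,AUU -> pick first = AUA
residue 9: A codons sorted = GCA,GCC,GCG,GCU -> pick first = GCA
terminator: stop codons sorted = UAA,UAG,UGA -> pick first = UAA

Answer: mRNA: AUGAGCGAAACAUGGAACGCAAUAGCAUAA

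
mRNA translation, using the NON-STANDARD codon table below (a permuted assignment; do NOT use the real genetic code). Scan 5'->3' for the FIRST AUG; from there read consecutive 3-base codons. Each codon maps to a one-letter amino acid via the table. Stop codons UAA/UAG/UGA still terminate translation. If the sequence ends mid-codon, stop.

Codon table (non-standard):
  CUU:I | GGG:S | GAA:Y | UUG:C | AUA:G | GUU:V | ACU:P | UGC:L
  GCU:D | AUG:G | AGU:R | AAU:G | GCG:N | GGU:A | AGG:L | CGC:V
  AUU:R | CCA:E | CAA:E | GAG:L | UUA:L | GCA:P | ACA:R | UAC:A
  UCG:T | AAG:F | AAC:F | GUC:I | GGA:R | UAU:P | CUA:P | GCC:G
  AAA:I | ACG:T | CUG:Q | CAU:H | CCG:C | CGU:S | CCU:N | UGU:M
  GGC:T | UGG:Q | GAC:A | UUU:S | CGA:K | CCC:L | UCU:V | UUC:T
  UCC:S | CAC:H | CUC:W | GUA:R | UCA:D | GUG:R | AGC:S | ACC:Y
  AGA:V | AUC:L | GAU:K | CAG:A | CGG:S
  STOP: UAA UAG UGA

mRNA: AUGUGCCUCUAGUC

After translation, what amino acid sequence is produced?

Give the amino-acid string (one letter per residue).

start AUG at pos 0
pos 0: AUG -> G; peptide=G
pos 3: UGC -> L; peptide=GL
pos 6: CUC -> W; peptide=GLW
pos 9: UAG -> STOP

Answer: GLW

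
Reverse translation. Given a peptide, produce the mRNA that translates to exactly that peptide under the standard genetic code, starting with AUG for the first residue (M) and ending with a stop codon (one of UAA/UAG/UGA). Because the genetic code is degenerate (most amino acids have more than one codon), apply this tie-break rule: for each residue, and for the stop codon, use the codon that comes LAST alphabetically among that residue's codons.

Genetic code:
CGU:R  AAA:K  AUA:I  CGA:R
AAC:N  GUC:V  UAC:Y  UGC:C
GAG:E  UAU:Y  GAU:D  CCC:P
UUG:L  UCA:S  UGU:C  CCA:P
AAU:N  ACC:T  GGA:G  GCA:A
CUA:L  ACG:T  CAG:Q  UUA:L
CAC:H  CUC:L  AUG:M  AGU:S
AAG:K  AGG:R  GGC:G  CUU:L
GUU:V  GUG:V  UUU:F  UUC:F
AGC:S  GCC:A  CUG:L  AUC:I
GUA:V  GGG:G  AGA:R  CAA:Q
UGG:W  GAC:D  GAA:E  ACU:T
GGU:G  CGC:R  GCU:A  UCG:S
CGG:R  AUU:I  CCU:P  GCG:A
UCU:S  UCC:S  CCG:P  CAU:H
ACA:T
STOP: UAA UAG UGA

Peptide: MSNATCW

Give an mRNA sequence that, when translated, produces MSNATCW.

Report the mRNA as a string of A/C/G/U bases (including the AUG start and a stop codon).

Answer: mRNA: AUGUCUAAUGCUACUUGUUGGUGA

Derivation:
residue 1: M -> AUG (start codon)
residue 2: S codons sorted = AGC,AGU,UCA,UCC,UCG,UCU -> pick last = UCU
residue 3: N codons sorted = AAC,AAU -> pick last = AAU
residue 4: A codons sorted = GCA,GCC,GCG,GCU -> pick last = GCU
residue 5: T codons sorted = ACA,ACC,ACG,ACU -> pick last = ACU
residue 6: C codons sorted = UGC,UGU -> pick last = UGU
residue 7: W -> UGG (only codon)
terminator: stop codons sorted = UAA,UAG,UGA -> pick last = UGA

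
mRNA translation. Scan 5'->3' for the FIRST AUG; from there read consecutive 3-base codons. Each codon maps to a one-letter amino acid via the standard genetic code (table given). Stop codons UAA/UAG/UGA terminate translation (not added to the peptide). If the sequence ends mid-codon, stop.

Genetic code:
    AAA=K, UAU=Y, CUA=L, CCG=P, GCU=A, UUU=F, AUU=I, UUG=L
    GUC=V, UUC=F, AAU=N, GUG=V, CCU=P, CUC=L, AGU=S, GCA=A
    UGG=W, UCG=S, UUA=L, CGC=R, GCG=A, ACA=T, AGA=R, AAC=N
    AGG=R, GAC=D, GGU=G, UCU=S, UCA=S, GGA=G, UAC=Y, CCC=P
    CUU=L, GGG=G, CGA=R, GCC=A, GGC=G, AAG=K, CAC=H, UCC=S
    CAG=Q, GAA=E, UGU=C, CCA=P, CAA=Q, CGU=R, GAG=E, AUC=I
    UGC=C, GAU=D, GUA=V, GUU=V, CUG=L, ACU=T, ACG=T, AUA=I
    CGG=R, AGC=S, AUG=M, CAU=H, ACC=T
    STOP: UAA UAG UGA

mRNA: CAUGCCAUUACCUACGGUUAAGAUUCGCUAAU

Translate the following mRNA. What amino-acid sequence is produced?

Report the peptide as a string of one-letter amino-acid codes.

Answer: MPLPTVKIR

Derivation:
start AUG at pos 1
pos 1: AUG -> M; peptide=M
pos 4: CCA -> P; peptide=MP
pos 7: UUA -> L; peptide=MPL
pos 10: CCU -> P; peptide=MPLP
pos 13: ACG -> T; peptide=MPLPT
pos 16: GUU -> V; peptide=MPLPTV
pos 19: AAG -> K; peptide=MPLPTVK
pos 22: AUU -> I; peptide=MPLPTVKI
pos 25: CGC -> R; peptide=MPLPTVKIR
pos 28: UAA -> STOP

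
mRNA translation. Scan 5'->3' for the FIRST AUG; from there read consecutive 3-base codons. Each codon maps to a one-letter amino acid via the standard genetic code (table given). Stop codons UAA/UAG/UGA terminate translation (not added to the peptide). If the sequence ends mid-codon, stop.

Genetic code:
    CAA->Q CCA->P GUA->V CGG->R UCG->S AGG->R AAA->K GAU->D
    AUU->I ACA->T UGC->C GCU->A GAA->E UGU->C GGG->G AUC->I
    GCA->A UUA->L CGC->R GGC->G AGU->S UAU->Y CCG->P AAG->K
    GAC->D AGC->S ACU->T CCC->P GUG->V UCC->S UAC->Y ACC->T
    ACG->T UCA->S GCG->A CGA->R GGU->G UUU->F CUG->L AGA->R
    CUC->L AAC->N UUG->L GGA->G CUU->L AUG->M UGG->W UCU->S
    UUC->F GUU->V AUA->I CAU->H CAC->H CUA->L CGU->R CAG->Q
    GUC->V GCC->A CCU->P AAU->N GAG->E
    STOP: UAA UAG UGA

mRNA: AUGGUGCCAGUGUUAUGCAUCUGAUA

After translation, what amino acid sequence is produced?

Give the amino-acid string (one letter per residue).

start AUG at pos 0
pos 0: AUG -> M; peptide=M
pos 3: GUG -> V; peptide=MV
pos 6: CCA -> P; peptide=MVP
pos 9: GUG -> V; peptide=MVPV
pos 12: UUA -> L; peptide=MVPVL
pos 15: UGC -> C; peptide=MVPVLC
pos 18: AUC -> I; peptide=MVPVLCI
pos 21: UGA -> STOP

Answer: MVPVLCI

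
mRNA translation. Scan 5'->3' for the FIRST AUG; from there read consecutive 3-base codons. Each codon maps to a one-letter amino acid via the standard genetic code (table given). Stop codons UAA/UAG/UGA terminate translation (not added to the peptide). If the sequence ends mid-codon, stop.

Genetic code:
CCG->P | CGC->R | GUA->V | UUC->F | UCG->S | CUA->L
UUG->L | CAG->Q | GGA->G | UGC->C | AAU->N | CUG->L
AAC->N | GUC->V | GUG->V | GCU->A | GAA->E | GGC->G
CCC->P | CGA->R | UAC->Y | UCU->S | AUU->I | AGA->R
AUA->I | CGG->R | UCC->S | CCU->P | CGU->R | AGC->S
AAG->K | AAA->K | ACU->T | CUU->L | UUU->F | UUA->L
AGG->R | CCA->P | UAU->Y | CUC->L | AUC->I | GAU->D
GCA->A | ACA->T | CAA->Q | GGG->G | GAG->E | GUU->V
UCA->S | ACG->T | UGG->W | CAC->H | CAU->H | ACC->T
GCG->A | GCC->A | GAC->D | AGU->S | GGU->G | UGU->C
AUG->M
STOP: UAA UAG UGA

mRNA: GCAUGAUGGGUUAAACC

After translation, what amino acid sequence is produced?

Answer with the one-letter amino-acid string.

start AUG at pos 2
pos 2: AUG -> M; peptide=M
pos 5: AUG -> M; peptide=MM
pos 8: GGU -> G; peptide=MMG
pos 11: UAA -> STOP

Answer: MMG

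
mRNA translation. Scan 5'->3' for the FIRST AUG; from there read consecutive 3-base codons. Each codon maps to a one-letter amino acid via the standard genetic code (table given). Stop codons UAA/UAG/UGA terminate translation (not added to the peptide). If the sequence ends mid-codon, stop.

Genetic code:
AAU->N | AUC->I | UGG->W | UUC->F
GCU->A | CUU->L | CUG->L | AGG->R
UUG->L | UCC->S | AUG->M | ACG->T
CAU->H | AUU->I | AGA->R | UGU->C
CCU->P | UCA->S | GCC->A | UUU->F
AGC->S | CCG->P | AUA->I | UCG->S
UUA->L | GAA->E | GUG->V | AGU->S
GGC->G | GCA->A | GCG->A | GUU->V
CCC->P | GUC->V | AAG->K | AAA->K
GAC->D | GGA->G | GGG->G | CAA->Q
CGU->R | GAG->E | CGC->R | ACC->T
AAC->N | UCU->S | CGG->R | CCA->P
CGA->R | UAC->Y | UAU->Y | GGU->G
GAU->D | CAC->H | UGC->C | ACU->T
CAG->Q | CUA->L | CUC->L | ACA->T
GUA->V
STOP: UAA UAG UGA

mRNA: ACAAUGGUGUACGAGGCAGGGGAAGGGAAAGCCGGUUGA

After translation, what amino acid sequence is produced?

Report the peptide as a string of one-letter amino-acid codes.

start AUG at pos 3
pos 3: AUG -> M; peptide=M
pos 6: GUG -> V; peptide=MV
pos 9: UAC -> Y; peptide=MVY
pos 12: GAG -> E; peptide=MVYE
pos 15: GCA -> A; peptide=MVYEA
pos 18: GGG -> G; peptide=MVYEAG
pos 21: GAA -> E; peptide=MVYEAGE
pos 24: GGG -> G; peptide=MVYEAGEG
pos 27: AAA -> K; peptide=MVYEAGEGK
pos 30: GCC -> A; peptide=MVYEAGEGKA
pos 33: GGU -> G; peptide=MVYEAGEGKAG
pos 36: UGA -> STOP

Answer: MVYEAGEGKAG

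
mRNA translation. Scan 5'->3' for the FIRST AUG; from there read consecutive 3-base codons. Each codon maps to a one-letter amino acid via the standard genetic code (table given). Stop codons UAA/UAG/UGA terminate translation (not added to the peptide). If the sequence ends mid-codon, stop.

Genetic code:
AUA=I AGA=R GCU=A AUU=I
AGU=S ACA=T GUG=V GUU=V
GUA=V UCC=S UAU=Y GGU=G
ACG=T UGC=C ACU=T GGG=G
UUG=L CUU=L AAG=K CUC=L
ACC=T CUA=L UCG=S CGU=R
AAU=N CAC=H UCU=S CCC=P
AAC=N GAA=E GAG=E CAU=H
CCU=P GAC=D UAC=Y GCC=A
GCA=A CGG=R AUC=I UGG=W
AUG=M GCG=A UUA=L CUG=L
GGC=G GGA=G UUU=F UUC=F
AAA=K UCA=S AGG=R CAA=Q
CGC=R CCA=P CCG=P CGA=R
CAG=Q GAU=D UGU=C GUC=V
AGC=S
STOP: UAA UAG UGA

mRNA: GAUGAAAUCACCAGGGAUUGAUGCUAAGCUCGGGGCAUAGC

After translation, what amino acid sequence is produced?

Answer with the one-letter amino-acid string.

Answer: MKSPGIDAKLGA

Derivation:
start AUG at pos 1
pos 1: AUG -> M; peptide=M
pos 4: AAA -> K; peptide=MK
pos 7: UCA -> S; peptide=MKS
pos 10: CCA -> P; peptide=MKSP
pos 13: GGG -> G; peptide=MKSPG
pos 16: AUU -> I; peptide=MKSPGI
pos 19: GAU -> D; peptide=MKSPGID
pos 22: GCU -> A; peptide=MKSPGIDA
pos 25: AAG -> K; peptide=MKSPGIDAK
pos 28: CUC -> L; peptide=MKSPGIDAKL
pos 31: GGG -> G; peptide=MKSPGIDAKLG
pos 34: GCA -> A; peptide=MKSPGIDAKLGA
pos 37: UAG -> STOP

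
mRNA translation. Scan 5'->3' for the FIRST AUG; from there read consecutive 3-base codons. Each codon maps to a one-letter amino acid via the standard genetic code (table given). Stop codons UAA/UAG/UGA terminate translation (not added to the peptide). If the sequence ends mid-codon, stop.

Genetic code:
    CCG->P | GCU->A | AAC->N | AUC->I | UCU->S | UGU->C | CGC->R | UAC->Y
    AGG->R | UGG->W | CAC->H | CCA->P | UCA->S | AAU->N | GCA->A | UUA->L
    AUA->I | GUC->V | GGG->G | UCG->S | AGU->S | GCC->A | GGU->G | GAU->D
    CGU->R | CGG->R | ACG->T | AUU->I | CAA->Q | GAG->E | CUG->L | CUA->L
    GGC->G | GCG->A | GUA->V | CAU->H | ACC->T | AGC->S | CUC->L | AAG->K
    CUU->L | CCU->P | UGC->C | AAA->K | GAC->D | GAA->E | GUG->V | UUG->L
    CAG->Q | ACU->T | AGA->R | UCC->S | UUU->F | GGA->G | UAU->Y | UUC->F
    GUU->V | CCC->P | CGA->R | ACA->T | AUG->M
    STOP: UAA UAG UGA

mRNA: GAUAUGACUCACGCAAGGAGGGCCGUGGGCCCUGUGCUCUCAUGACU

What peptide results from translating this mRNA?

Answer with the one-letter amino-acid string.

start AUG at pos 3
pos 3: AUG -> M; peptide=M
pos 6: ACU -> T; peptide=MT
pos 9: CAC -> H; peptide=MTH
pos 12: GCA -> A; peptide=MTHA
pos 15: AGG -> R; peptide=MTHAR
pos 18: AGG -> R; peptide=MTHARR
pos 21: GCC -> A; peptide=MTHARRA
pos 24: GUG -> V; peptide=MTHARRAV
pos 27: GGC -> G; peptide=MTHARRAVG
pos 30: CCU -> P; peptide=MTHARRAVGP
pos 33: GUG -> V; peptide=MTHARRAVGPV
pos 36: CUC -> L; peptide=MTHARRAVGPVL
pos 39: UCA -> S; peptide=MTHARRAVGPVLS
pos 42: UGA -> STOP

Answer: MTHARRAVGPVLS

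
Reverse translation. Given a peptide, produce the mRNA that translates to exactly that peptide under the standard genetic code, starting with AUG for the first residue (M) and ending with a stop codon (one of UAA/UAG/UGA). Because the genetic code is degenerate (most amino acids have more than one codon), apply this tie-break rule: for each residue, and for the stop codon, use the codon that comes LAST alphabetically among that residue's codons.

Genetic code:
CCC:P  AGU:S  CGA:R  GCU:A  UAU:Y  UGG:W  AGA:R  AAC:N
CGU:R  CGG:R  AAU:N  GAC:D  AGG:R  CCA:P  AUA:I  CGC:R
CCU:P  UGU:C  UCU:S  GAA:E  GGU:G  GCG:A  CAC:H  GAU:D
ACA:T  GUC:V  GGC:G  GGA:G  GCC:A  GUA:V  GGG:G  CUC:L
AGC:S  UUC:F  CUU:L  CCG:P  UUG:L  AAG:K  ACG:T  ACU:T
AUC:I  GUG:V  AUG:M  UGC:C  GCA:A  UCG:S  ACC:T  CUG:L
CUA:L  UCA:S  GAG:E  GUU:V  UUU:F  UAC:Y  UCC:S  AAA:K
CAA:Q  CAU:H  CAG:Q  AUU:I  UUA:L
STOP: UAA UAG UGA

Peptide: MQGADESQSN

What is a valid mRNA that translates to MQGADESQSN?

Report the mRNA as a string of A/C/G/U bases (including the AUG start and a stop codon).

residue 1: M -> AUG (start codon)
residue 2: Q codons sorted = CAA,CAG -> pick last = CAG
residue 3: G codons sorted = GGA,GGC,GGG,GGU -> pick last = GGU
residue 4: A codons sorted = GCA,GCC,GCG,GCU -> pick last = GCU
residue 5: D codons sorted = GAC,GAU -> pick last = GAU
residue 6: E codons sorted = GAA,GAG -> pick last = GAG
residue 7: S codons sorted = AGC,AGU,UCA,UCC,UCG,UCU -> pick last = UCU
residue 8: Q codons sorted = CAA,CAG -> pick last = CAG
residue 9: S codons sorted = AGC,AGU,UCA,UCC,UCG,UCU -> pick last = UCU
residue 10: N codons sorted = AAC,AAU -> pick last = AAU
terminator: stop codons sorted = UAA,UAG,UGA -> pick last = UGA

Answer: mRNA: AUGCAGGGUGCUGAUGAGUCUCAGUCUAAUUGA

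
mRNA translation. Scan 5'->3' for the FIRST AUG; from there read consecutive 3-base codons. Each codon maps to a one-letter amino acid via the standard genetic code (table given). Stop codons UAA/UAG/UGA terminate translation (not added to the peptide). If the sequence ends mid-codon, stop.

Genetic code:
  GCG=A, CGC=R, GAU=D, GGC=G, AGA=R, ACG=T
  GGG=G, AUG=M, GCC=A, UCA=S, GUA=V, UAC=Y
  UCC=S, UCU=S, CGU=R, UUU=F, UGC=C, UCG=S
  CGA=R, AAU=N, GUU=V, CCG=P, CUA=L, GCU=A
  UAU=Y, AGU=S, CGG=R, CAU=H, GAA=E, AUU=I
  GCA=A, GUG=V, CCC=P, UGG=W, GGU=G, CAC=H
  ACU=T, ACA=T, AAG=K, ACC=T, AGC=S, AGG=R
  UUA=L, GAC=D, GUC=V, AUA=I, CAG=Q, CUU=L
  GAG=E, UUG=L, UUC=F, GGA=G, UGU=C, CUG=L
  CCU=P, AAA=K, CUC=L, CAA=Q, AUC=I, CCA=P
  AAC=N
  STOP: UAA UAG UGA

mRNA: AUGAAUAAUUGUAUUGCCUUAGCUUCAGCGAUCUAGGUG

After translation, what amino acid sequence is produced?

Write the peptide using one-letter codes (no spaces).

start AUG at pos 0
pos 0: AUG -> M; peptide=M
pos 3: AAU -> N; peptide=MN
pos 6: AAU -> N; peptide=MNN
pos 9: UGU -> C; peptide=MNNC
pos 12: AUU -> I; peptide=MNNCI
pos 15: GCC -> A; peptide=MNNCIA
pos 18: UUA -> L; peptide=MNNCIAL
pos 21: GCU -> A; peptide=MNNCIALA
pos 24: UCA -> S; peptide=MNNCIALAS
pos 27: GCG -> A; peptide=MNNCIALASA
pos 30: AUC -> I; peptide=MNNCIALASAI
pos 33: UAG -> STOP

Answer: MNNCIALASAI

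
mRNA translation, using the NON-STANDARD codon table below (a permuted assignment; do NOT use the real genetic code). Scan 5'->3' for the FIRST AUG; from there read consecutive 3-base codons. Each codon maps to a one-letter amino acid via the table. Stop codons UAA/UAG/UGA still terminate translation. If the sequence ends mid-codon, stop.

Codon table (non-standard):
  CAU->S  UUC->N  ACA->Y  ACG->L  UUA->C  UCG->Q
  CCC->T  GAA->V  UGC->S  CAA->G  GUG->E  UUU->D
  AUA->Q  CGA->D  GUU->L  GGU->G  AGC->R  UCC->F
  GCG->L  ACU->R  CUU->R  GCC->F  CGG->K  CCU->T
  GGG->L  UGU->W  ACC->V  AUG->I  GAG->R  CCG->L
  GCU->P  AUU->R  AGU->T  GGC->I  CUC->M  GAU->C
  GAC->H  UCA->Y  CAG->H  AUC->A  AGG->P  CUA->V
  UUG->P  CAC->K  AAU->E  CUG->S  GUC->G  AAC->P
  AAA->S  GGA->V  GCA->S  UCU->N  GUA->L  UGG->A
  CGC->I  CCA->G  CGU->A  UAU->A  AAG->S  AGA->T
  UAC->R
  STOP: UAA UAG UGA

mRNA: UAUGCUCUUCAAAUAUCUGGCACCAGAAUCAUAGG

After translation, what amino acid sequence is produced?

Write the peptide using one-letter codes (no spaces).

start AUG at pos 1
pos 1: AUG -> I; peptide=I
pos 4: CUC -> M; peptide=IM
pos 7: UUC -> N; peptide=IMN
pos 10: AAA -> S; peptide=IMNS
pos 13: UAU -> A; peptide=IMNSA
pos 16: CUG -> S; peptide=IMNSAS
pos 19: GCA -> S; peptide=IMNSASS
pos 22: CCA -> G; peptide=IMNSASSG
pos 25: GAA -> V; peptide=IMNSASSGV
pos 28: UCA -> Y; peptide=IMNSASSGVY
pos 31: UAG -> STOP

Answer: IMNSASSGVY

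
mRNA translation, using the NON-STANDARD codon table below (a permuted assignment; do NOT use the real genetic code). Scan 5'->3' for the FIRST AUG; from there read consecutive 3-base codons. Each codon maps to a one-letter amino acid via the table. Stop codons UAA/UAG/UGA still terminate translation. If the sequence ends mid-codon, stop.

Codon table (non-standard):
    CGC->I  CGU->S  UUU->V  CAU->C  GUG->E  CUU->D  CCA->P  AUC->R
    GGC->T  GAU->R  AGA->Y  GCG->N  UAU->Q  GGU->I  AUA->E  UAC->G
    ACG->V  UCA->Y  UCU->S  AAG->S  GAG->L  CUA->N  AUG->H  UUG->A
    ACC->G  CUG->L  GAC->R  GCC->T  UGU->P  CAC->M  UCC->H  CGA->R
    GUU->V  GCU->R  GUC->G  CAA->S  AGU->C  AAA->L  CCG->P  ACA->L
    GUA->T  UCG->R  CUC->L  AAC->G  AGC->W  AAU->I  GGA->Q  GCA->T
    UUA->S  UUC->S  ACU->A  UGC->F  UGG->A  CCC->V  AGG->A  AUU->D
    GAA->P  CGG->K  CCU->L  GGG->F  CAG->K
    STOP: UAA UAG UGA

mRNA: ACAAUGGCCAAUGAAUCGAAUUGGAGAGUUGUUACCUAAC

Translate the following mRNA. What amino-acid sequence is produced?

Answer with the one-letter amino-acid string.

start AUG at pos 3
pos 3: AUG -> H; peptide=H
pos 6: GCC -> T; peptide=HT
pos 9: AAU -> I; peptide=HTI
pos 12: GAA -> P; peptide=HTIP
pos 15: UCG -> R; peptide=HTIPR
pos 18: AAU -> I; peptide=HTIPRI
pos 21: UGG -> A; peptide=HTIPRIA
pos 24: AGA -> Y; peptide=HTIPRIAY
pos 27: GUU -> V; peptide=HTIPRIAYV
pos 30: GUU -> V; peptide=HTIPRIAYVV
pos 33: ACC -> G; peptide=HTIPRIAYVVG
pos 36: UAA -> STOP

Answer: HTIPRIAYVVG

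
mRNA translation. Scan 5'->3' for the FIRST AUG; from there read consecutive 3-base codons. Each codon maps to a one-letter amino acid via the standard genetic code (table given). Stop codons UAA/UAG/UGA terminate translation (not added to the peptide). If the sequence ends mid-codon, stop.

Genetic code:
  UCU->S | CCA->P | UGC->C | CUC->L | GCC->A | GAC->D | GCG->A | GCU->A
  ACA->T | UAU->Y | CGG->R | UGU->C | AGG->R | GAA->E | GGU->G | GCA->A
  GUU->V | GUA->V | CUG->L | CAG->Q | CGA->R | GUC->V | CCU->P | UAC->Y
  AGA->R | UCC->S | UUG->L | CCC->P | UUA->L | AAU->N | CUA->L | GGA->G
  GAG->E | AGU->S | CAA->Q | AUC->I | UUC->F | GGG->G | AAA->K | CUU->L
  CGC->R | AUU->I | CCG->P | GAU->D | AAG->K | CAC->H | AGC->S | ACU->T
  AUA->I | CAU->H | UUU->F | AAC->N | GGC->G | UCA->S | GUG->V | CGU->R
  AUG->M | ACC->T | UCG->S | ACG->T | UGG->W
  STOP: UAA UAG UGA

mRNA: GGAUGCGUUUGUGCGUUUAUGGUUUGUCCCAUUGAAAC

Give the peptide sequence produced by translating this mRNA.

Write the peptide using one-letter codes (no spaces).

Answer: MRLCVYGLSH

Derivation:
start AUG at pos 2
pos 2: AUG -> M; peptide=M
pos 5: CGU -> R; peptide=MR
pos 8: UUG -> L; peptide=MRL
pos 11: UGC -> C; peptide=MRLC
pos 14: GUU -> V; peptide=MRLCV
pos 17: UAU -> Y; peptide=MRLCVY
pos 20: GGU -> G; peptide=MRLCVYG
pos 23: UUG -> L; peptide=MRLCVYGL
pos 26: UCC -> S; peptide=MRLCVYGLS
pos 29: CAU -> H; peptide=MRLCVYGLSH
pos 32: UGA -> STOP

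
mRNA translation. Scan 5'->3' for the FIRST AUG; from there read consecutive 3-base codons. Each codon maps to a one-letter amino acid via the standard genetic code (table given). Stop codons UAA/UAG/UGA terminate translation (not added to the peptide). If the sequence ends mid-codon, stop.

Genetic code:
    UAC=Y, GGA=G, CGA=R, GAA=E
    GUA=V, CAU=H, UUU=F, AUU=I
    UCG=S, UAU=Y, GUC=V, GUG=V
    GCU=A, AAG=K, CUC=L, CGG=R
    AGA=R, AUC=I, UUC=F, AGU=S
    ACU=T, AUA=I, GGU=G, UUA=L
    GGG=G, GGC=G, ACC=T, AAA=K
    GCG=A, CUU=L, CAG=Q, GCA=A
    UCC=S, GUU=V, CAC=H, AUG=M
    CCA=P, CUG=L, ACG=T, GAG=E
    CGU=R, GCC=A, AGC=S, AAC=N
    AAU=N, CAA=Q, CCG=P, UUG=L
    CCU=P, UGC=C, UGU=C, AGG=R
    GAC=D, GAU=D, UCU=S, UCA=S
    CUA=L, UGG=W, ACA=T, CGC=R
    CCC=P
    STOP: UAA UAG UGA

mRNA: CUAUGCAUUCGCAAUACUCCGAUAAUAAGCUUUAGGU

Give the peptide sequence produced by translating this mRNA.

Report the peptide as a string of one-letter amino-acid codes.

Answer: MHSQYSDNKL

Derivation:
start AUG at pos 2
pos 2: AUG -> M; peptide=M
pos 5: CAU -> H; peptide=MH
pos 8: UCG -> S; peptide=MHS
pos 11: CAA -> Q; peptide=MHSQ
pos 14: UAC -> Y; peptide=MHSQY
pos 17: UCC -> S; peptide=MHSQYS
pos 20: GAU -> D; peptide=MHSQYSD
pos 23: AAU -> N; peptide=MHSQYSDN
pos 26: AAG -> K; peptide=MHSQYSDNK
pos 29: CUU -> L; peptide=MHSQYSDNKL
pos 32: UAG -> STOP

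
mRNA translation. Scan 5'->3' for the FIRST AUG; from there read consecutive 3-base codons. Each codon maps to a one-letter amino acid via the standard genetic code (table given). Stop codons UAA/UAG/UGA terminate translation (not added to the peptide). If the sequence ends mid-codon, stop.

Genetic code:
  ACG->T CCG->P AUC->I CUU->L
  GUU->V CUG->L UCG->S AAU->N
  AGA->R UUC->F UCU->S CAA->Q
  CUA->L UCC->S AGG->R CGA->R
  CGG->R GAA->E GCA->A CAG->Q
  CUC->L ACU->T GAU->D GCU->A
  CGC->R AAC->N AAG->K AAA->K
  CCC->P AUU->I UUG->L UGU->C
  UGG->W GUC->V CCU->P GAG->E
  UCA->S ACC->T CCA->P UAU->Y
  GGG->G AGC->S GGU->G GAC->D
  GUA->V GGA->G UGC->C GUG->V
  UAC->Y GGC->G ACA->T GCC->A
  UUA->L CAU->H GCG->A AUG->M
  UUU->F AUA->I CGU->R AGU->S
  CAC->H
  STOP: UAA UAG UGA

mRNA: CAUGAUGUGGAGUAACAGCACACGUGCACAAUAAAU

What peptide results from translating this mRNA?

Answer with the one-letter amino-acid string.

start AUG at pos 1
pos 1: AUG -> M; peptide=M
pos 4: AUG -> M; peptide=MM
pos 7: UGG -> W; peptide=MMW
pos 10: AGU -> S; peptide=MMWS
pos 13: AAC -> N; peptide=MMWSN
pos 16: AGC -> S; peptide=MMWSNS
pos 19: ACA -> T; peptide=MMWSNST
pos 22: CGU -> R; peptide=MMWSNSTR
pos 25: GCA -> A; peptide=MMWSNSTRA
pos 28: CAA -> Q; peptide=MMWSNSTRAQ
pos 31: UAA -> STOP

Answer: MMWSNSTRAQ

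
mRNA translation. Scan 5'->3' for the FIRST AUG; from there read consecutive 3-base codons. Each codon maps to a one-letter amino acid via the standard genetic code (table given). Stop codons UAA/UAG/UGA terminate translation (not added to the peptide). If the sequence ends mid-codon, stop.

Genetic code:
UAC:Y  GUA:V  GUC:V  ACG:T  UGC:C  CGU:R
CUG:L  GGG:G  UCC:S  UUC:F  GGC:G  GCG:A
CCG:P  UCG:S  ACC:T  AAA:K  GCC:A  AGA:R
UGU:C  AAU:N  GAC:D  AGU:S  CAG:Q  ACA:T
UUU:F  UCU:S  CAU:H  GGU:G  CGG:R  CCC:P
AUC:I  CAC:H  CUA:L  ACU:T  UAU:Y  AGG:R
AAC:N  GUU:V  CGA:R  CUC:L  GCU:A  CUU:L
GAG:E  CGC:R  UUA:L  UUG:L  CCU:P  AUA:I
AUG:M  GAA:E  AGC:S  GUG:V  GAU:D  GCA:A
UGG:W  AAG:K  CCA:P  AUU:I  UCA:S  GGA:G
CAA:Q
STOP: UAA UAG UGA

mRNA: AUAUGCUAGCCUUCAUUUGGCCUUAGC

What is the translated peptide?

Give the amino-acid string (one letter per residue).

start AUG at pos 2
pos 2: AUG -> M; peptide=M
pos 5: CUA -> L; peptide=ML
pos 8: GCC -> A; peptide=MLA
pos 11: UUC -> F; peptide=MLAF
pos 14: AUU -> I; peptide=MLAFI
pos 17: UGG -> W; peptide=MLAFIW
pos 20: CCU -> P; peptide=MLAFIWP
pos 23: UAG -> STOP

Answer: MLAFIWP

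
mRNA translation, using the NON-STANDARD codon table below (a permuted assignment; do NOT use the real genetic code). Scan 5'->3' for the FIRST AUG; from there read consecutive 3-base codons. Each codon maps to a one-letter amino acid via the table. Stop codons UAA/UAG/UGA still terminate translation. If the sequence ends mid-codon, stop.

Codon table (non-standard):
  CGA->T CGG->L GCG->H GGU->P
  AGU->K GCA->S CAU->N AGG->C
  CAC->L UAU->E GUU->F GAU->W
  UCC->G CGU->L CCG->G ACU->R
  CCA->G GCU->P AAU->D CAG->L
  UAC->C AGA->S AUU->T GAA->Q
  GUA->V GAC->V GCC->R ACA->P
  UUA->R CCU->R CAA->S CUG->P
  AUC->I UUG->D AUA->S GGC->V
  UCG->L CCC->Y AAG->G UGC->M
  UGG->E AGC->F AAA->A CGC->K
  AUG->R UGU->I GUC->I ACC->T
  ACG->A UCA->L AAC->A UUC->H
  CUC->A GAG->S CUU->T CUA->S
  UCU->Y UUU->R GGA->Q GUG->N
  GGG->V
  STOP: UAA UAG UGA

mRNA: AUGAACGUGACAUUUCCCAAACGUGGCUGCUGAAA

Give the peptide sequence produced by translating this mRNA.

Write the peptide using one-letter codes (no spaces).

start AUG at pos 0
pos 0: AUG -> R; peptide=R
pos 3: AAC -> A; peptide=RA
pos 6: GUG -> N; peptide=RAN
pos 9: ACA -> P; peptide=RANP
pos 12: UUU -> R; peptide=RANPR
pos 15: CCC -> Y; peptide=RANPRY
pos 18: AAA -> A; peptide=RANPRYA
pos 21: CGU -> L; peptide=RANPRYAL
pos 24: GGC -> V; peptide=RANPRYALV
pos 27: UGC -> M; peptide=RANPRYALVM
pos 30: UGA -> STOP

Answer: RANPRYALVM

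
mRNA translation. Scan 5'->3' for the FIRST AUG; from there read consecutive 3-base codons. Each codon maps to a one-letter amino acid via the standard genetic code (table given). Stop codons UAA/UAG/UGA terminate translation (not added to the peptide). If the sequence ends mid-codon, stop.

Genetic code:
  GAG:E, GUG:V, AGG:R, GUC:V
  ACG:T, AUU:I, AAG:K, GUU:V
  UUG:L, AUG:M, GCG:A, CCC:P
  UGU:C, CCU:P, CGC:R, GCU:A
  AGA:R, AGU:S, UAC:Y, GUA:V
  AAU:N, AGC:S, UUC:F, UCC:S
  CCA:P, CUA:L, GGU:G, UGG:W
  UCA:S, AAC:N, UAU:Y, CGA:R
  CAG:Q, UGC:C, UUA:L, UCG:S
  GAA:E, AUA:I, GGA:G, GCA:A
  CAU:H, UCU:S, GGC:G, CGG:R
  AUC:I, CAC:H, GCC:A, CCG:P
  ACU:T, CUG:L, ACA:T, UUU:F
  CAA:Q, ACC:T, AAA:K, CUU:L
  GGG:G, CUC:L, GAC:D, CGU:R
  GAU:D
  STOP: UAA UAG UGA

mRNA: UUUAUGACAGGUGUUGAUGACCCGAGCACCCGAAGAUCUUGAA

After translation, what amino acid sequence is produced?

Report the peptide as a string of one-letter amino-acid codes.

start AUG at pos 3
pos 3: AUG -> M; peptide=M
pos 6: ACA -> T; peptide=MT
pos 9: GGU -> G; peptide=MTG
pos 12: GUU -> V; peptide=MTGV
pos 15: GAU -> D; peptide=MTGVD
pos 18: GAC -> D; peptide=MTGVDD
pos 21: CCG -> P; peptide=MTGVDDP
pos 24: AGC -> S; peptide=MTGVDDPS
pos 27: ACC -> T; peptide=MTGVDDPST
pos 30: CGA -> R; peptide=MTGVDDPSTR
pos 33: AGA -> R; peptide=MTGVDDPSTRR
pos 36: UCU -> S; peptide=MTGVDDPSTRRS
pos 39: UGA -> STOP

Answer: MTGVDDPSTRRS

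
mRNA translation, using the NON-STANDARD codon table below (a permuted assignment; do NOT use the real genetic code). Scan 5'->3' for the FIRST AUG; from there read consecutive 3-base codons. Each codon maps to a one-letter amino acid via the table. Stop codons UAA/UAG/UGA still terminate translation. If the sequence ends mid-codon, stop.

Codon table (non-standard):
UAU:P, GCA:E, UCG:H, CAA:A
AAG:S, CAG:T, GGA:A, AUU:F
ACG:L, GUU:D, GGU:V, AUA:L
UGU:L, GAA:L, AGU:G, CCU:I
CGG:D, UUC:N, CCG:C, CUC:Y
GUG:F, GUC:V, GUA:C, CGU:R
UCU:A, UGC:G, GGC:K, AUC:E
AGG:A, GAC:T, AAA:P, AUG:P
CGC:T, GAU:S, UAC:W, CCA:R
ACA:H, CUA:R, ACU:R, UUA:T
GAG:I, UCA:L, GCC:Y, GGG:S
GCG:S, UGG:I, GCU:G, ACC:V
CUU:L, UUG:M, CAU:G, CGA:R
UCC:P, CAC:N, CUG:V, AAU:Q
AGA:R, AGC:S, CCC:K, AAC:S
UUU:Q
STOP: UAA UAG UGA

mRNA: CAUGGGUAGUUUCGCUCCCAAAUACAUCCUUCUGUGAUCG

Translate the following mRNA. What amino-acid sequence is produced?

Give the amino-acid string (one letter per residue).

start AUG at pos 1
pos 1: AUG -> P; peptide=P
pos 4: GGU -> V; peptide=PV
pos 7: AGU -> G; peptide=PVG
pos 10: UUC -> N; peptide=PVGN
pos 13: GCU -> G; peptide=PVGNG
pos 16: CCC -> K; peptide=PVGNGK
pos 19: AAA -> P; peptide=PVGNGKP
pos 22: UAC -> W; peptide=PVGNGKPW
pos 25: AUC -> E; peptide=PVGNGKPWE
pos 28: CUU -> L; peptide=PVGNGKPWEL
pos 31: CUG -> V; peptide=PVGNGKPWELV
pos 34: UGA -> STOP

Answer: PVGNGKPWELV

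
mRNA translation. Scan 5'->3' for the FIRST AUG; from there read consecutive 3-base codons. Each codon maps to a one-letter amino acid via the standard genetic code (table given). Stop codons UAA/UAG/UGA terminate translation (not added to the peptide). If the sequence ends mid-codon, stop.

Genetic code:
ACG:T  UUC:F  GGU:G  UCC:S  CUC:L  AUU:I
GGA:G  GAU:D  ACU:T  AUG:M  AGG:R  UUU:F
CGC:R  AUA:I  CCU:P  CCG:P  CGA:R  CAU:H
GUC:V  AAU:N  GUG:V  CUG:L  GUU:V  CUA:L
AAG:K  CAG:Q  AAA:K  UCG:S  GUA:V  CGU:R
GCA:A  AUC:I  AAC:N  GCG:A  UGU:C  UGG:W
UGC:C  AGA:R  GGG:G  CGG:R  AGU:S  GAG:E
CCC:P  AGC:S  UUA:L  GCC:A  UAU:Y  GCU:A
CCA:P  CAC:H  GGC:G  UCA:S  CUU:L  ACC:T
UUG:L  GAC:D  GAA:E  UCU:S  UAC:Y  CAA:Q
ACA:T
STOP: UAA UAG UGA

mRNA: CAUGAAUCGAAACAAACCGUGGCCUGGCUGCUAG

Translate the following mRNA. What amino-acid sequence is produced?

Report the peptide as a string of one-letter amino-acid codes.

start AUG at pos 1
pos 1: AUG -> M; peptide=M
pos 4: AAU -> N; peptide=MN
pos 7: CGA -> R; peptide=MNR
pos 10: AAC -> N; peptide=MNRN
pos 13: AAA -> K; peptide=MNRNK
pos 16: CCG -> P; peptide=MNRNKP
pos 19: UGG -> W; peptide=MNRNKPW
pos 22: CCU -> P; peptide=MNRNKPWP
pos 25: GGC -> G; peptide=MNRNKPWPG
pos 28: UGC -> C; peptide=MNRNKPWPGC
pos 31: UAG -> STOP

Answer: MNRNKPWPGC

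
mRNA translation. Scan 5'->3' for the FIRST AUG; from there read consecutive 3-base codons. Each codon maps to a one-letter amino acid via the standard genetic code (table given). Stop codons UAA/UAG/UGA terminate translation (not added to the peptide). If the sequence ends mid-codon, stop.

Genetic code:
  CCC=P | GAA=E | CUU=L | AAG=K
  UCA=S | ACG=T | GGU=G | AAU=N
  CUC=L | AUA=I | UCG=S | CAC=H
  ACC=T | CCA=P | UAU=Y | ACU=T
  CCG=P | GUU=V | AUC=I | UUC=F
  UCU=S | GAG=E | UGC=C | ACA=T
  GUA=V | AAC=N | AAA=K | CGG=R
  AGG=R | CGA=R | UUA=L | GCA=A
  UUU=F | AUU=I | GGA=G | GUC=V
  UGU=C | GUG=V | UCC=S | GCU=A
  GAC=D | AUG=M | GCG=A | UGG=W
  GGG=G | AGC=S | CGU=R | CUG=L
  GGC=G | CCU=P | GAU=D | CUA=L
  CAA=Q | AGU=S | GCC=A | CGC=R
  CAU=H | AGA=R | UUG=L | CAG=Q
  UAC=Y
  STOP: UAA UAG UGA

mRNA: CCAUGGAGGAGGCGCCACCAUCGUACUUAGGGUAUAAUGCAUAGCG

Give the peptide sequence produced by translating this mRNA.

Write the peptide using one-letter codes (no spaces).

Answer: MEEAPPSYLGYNA

Derivation:
start AUG at pos 2
pos 2: AUG -> M; peptide=M
pos 5: GAG -> E; peptide=ME
pos 8: GAG -> E; peptide=MEE
pos 11: GCG -> A; peptide=MEEA
pos 14: CCA -> P; peptide=MEEAP
pos 17: CCA -> P; peptide=MEEAPP
pos 20: UCG -> S; peptide=MEEAPPS
pos 23: UAC -> Y; peptide=MEEAPPSY
pos 26: UUA -> L; peptide=MEEAPPSYL
pos 29: GGG -> G; peptide=MEEAPPSYLG
pos 32: UAU -> Y; peptide=MEEAPPSYLGY
pos 35: AAU -> N; peptide=MEEAPPSYLGYN
pos 38: GCA -> A; peptide=MEEAPPSYLGYNA
pos 41: UAG -> STOP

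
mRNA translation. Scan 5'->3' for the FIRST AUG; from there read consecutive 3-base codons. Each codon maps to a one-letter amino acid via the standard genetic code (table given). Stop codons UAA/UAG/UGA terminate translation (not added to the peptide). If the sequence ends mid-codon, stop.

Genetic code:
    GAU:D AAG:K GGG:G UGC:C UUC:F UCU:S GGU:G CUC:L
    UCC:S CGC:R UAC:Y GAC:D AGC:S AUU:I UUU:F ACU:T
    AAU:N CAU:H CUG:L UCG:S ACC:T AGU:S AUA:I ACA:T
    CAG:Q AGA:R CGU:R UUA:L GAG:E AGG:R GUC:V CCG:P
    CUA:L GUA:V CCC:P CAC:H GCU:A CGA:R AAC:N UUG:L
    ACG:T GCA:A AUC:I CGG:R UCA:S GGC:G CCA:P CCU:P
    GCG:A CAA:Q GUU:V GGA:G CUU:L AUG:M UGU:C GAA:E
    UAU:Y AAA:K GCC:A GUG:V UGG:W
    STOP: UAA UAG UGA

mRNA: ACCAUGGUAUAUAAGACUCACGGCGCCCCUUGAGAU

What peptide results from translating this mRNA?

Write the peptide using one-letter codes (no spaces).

start AUG at pos 3
pos 3: AUG -> M; peptide=M
pos 6: GUA -> V; peptide=MV
pos 9: UAU -> Y; peptide=MVY
pos 12: AAG -> K; peptide=MVYK
pos 15: ACU -> T; peptide=MVYKT
pos 18: CAC -> H; peptide=MVYKTH
pos 21: GGC -> G; peptide=MVYKTHG
pos 24: GCC -> A; peptide=MVYKTHGA
pos 27: CCU -> P; peptide=MVYKTHGAP
pos 30: UGA -> STOP

Answer: MVYKTHGAP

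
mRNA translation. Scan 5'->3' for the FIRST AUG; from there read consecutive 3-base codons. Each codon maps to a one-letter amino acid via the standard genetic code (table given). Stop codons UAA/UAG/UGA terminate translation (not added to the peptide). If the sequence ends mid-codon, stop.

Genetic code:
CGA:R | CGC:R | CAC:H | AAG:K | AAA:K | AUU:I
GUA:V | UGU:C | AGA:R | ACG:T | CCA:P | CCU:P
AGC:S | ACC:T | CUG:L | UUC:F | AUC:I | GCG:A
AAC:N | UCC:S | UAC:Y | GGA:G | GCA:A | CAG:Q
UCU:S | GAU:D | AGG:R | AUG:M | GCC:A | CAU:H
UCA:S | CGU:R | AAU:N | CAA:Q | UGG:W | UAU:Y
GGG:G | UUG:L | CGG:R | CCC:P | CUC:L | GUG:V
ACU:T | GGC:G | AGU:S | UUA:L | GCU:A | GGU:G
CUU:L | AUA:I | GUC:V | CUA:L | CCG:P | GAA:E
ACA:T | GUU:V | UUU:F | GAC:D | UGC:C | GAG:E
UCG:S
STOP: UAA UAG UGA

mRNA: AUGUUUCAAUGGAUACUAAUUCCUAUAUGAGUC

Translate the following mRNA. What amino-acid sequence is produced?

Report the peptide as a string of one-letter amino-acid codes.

start AUG at pos 0
pos 0: AUG -> M; peptide=M
pos 3: UUU -> F; peptide=MF
pos 6: CAA -> Q; peptide=MFQ
pos 9: UGG -> W; peptide=MFQW
pos 12: AUA -> I; peptide=MFQWI
pos 15: CUA -> L; peptide=MFQWIL
pos 18: AUU -> I; peptide=MFQWILI
pos 21: CCU -> P; peptide=MFQWILIP
pos 24: AUA -> I; peptide=MFQWILIPI
pos 27: UGA -> STOP

Answer: MFQWILIPI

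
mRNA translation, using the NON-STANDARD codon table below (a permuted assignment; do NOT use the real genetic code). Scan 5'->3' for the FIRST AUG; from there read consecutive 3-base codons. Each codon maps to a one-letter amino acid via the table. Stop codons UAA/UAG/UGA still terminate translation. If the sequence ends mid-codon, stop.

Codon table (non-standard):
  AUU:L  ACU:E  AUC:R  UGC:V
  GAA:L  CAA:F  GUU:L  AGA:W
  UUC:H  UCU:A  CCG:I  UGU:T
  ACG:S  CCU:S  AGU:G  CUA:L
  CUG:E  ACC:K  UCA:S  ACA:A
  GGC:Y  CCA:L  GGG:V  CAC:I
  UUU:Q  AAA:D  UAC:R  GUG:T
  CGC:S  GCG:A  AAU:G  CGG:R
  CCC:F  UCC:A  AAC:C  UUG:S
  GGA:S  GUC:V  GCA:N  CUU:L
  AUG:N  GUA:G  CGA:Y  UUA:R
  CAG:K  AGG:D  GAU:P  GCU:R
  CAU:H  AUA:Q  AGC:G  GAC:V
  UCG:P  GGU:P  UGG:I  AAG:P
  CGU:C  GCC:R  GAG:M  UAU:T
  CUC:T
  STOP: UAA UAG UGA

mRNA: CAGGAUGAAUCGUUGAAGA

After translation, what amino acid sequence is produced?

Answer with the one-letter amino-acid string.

start AUG at pos 4
pos 4: AUG -> N; peptide=N
pos 7: AAU -> G; peptide=NG
pos 10: CGU -> C; peptide=NGC
pos 13: UGA -> STOP

Answer: NGC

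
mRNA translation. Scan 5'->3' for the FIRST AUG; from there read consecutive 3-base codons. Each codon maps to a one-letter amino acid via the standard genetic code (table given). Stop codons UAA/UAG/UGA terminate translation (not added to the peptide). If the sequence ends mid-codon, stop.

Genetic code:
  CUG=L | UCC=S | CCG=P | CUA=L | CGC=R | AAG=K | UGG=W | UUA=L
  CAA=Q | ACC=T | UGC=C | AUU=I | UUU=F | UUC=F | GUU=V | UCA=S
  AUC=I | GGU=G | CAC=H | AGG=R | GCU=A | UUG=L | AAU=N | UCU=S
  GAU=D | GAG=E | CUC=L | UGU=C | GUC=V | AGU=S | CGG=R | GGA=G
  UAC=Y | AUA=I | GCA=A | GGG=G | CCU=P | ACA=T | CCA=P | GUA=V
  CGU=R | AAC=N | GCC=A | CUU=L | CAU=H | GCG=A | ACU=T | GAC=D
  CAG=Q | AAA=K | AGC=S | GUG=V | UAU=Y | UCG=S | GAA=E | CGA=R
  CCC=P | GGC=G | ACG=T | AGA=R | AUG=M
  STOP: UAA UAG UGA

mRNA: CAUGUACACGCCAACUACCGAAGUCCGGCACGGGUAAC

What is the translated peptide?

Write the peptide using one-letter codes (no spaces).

Answer: MYTPTTEVRHG

Derivation:
start AUG at pos 1
pos 1: AUG -> M; peptide=M
pos 4: UAC -> Y; peptide=MY
pos 7: ACG -> T; peptide=MYT
pos 10: CCA -> P; peptide=MYTP
pos 13: ACU -> T; peptide=MYTPT
pos 16: ACC -> T; peptide=MYTPTT
pos 19: GAA -> E; peptide=MYTPTTE
pos 22: GUC -> V; peptide=MYTPTTEV
pos 25: CGG -> R; peptide=MYTPTTEVR
pos 28: CAC -> H; peptide=MYTPTTEVRH
pos 31: GGG -> G; peptide=MYTPTTEVRHG
pos 34: UAA -> STOP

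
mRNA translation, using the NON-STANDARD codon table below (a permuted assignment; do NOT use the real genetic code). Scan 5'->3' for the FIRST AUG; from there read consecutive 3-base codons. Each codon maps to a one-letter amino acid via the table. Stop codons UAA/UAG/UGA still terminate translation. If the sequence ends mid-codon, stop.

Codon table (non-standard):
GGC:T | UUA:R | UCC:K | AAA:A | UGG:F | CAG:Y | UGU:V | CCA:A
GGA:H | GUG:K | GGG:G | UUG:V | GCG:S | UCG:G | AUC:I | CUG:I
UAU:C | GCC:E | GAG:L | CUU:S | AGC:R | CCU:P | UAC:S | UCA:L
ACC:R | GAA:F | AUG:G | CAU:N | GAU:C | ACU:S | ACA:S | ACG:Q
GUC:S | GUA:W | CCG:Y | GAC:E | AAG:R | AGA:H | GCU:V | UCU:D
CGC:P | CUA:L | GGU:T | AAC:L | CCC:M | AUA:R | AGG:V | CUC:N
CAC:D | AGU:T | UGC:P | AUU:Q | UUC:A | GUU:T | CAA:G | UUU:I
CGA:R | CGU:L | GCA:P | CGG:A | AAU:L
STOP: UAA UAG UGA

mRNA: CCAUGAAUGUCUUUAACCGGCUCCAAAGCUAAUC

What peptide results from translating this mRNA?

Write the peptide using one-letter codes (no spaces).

Answer: GLSILANGR

Derivation:
start AUG at pos 2
pos 2: AUG -> G; peptide=G
pos 5: AAU -> L; peptide=GL
pos 8: GUC -> S; peptide=GLS
pos 11: UUU -> I; peptide=GLSI
pos 14: AAC -> L; peptide=GLSIL
pos 17: CGG -> A; peptide=GLSILA
pos 20: CUC -> N; peptide=GLSILAN
pos 23: CAA -> G; peptide=GLSILANG
pos 26: AGC -> R; peptide=GLSILANGR
pos 29: UAA -> STOP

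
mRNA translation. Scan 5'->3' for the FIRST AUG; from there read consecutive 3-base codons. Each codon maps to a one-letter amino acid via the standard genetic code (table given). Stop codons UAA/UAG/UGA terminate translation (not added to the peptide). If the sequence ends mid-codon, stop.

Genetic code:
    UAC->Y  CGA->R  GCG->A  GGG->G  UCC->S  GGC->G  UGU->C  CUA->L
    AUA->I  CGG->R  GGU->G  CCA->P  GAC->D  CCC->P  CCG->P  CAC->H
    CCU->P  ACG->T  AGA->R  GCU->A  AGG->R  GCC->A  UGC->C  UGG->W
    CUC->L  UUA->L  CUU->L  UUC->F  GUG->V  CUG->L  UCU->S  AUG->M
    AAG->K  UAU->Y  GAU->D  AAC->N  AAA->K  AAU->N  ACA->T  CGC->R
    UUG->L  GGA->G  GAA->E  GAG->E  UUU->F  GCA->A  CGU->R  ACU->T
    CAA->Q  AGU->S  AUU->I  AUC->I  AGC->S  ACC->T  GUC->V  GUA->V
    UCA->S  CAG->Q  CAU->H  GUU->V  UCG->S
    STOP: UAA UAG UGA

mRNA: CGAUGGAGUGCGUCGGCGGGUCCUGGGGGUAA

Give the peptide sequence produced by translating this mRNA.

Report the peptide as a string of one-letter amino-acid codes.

start AUG at pos 2
pos 2: AUG -> M; peptide=M
pos 5: GAG -> E; peptide=ME
pos 8: UGC -> C; peptide=MEC
pos 11: GUC -> V; peptide=MECV
pos 14: GGC -> G; peptide=MECVG
pos 17: GGG -> G; peptide=MECVGG
pos 20: UCC -> S; peptide=MECVGGS
pos 23: UGG -> W; peptide=MECVGGSW
pos 26: GGG -> G; peptide=MECVGGSWG
pos 29: UAA -> STOP

Answer: MECVGGSWG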